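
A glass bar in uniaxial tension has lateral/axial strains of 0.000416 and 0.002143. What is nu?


Poisson's ratio: nu = lateral strain / axial strain
  nu = 0.000416 / 0.002143 = 0.1941

0.1941


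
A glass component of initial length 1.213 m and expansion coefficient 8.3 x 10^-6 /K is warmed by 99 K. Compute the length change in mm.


Thermal expansion formula: dL = alpha * L0 * dT
  dL = (8.3 x 10^-6) * 1.213 * 99 = 0.00099672 m
Convert to mm: 0.00099672 * 1000 = 0.9967 mm

0.9967 mm


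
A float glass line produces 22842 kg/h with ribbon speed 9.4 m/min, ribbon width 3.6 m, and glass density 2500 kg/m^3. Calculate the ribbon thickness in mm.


Ribbon cross-section from mass balance:
  Volume rate = throughput / density = 22842 / 2500 = 9.1368 m^3/h
  thickness = volume rate / (speed * 60 * width), i.e.
  thickness = throughput / (60 * speed * width * density) * 1000
  thickness = 22842 / (60 * 9.4 * 3.6 * 2500) * 1000 = 4.5 mm

4.5 mm


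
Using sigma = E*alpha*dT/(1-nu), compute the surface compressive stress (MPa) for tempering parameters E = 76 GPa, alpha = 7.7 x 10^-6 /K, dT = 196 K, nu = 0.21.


Tempering stress: sigma = E * alpha * dT / (1 - nu)
  E (MPa) = 76 * 1000 = 76000
  Numerator = 76000 * (7.7 x 10^-6) * 196 = 114.6992
  Denominator = 1 - 0.21 = 0.79
  sigma = 114.6992 / 0.79 = 145.2 MPa

145.2 MPa


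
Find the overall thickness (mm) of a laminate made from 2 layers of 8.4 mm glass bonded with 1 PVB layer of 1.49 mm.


Total thickness = glass contribution + PVB contribution
  Glass: 2 * 8.4 = 16.8 mm
  PVB: 1 * 1.49 = 1.49 mm
  Total = 16.8 + 1.49 = 18.29 mm

18.29 mm


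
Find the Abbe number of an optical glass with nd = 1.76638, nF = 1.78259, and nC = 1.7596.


Abbe number formula: Vd = (nd - 1) / (nF - nC)
  nd - 1 = 1.76638 - 1 = 0.76638
  nF - nC = 1.78259 - 1.7596 = 0.02299
  Vd = 0.76638 / 0.02299 = 33.34

33.34


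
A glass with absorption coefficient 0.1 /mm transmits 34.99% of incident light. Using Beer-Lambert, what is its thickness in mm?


Rearrange T = exp(-alpha * thickness):
  thickness = -ln(T) / alpha
  T = 34.99/100 = 0.3499
  ln(T) = -1.05011
  -ln(T) = 1.05011
  thickness = 1.05011 / 0.1 = 10.5 mm

10.5 mm


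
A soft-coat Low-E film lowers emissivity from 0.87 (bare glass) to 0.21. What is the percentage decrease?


Percentage reduction = (1 - coated/uncoated) * 100
  Ratio = 0.21 / 0.87 = 0.2414
  Reduction = (1 - 0.2414) * 100 = 75.9%

75.9%


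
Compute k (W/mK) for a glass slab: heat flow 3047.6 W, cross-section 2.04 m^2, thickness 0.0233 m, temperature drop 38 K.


Fourier's law rearranged: k = Q * t / (A * dT)
  Numerator = 3047.6 * 0.0233 = 71.00908
  Denominator = 2.04 * 38 = 77.52
  k = 71.00908 / 77.52 = 0.916 W/mK

0.916 W/mK


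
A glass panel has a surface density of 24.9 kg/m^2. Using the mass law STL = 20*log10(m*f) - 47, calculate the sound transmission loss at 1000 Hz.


Mass law: STL = 20 * log10(m * f) - 47
  m * f = 24.9 * 1000 = 24900
  log10(24900) = 4.3962
  STL = 20 * 4.3962 - 47 = 87.924 - 47 = 40.9 dB

40.9 dB


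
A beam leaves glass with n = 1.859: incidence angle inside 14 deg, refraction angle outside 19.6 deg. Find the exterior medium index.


Apply Snell's law: n1 * sin(theta1) = n2 * sin(theta2)
  n2 = n1 * sin(theta1) / sin(theta2)
  sin(14) = 0.241922
  sin(19.6) = 0.335452
  n2 = 1.859 * 0.241922 / 0.335452 = 1.3407

1.3407


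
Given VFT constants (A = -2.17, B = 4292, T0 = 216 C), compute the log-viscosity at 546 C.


VFT equation: log(eta) = A + B / (T - T0)
  T - T0 = 546 - 216 = 330
  B / (T - T0) = 4292 / 330 = 13.006
  log(eta) = -2.17 + 13.006 = 10.836

10.836


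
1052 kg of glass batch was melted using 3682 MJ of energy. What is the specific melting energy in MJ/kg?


Rearrange E = m * s for s:
  s = E / m
  s = 3682 / 1052 = 3.5 MJ/kg

3.5 MJ/kg


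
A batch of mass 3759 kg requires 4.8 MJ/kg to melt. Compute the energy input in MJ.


Total energy = mass * specific energy
  E = 3759 * 4.8 = 18043.2 MJ

18043.2 MJ


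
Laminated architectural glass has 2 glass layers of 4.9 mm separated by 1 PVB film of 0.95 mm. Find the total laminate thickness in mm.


Total thickness = glass contribution + PVB contribution
  Glass: 2 * 4.9 = 9.8 mm
  PVB: 1 * 0.95 = 0.95 mm
  Total = 9.8 + 0.95 = 10.75 mm

10.75 mm


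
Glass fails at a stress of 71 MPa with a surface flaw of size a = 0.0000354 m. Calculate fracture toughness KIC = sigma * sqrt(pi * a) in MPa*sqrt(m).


Fracture toughness: KIC = sigma * sqrt(pi * a)
  pi * a = pi * 0.0000354 = 0.000111212
  sqrt(pi * a) = 0.010546
  KIC = 71 * 0.010546 = 0.749 MPa*sqrt(m)

0.749 MPa*sqrt(m)


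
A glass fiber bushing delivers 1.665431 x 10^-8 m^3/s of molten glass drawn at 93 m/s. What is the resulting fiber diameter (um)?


Cross-sectional area from continuity:
  A = Q / v = 1.665431 x 10^-8 / 93 = 1.790786 x 10^-10 m^2
Diameter from circular cross-section:
  d = sqrt(4A / pi) * 10^6 (m -> um)
  d = sqrt(4 * 1.790786 x 10^-10 / pi) * 10^6 = 15.1 um

15.1 um


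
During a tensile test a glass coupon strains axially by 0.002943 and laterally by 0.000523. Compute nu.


Poisson's ratio: nu = lateral strain / axial strain
  nu = 0.000523 / 0.002943 = 0.1777

0.1777


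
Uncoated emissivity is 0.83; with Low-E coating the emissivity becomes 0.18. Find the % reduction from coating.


Percentage reduction = (1 - coated/uncoated) * 100
  Ratio = 0.18 / 0.83 = 0.2169
  Reduction = (1 - 0.2169) * 100 = 78.3%

78.3%


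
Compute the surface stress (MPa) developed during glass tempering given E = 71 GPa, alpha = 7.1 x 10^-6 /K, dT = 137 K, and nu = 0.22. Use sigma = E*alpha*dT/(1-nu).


Tempering stress: sigma = E * alpha * dT / (1 - nu)
  E (MPa) = 71 * 1000 = 71000
  Numerator = 71000 * (7.1 x 10^-6) * 137 = 69.0617
  Denominator = 1 - 0.22 = 0.78
  sigma = 69.0617 / 0.78 = 88.5 MPa

88.5 MPa


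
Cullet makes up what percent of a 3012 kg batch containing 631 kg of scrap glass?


Cullet ratio = (cullet mass / total batch mass) * 100
  Ratio = 631 / 3012 * 100 = 20.95%

20.95%


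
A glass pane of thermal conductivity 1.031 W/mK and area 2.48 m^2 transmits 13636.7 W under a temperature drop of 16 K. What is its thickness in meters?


Fourier's law: t = k * A * dT / Q
  t = 1.031 * 2.48 * 16 / 13636.7
  t = 40.91008 / 13636.7 = 0.003 m

0.003 m


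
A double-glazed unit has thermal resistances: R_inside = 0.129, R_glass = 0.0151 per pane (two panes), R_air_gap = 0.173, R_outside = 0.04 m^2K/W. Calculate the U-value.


Total thermal resistance (series):
  R_total = R_in + R_glass + R_air + R_glass + R_out
  R_total = 0.129 + 0.0151 + 0.173 + 0.0151 + 0.04 = 0.3722 m^2K/W
U-value = 1 / R_total = 1 / 0.3722 = 2.687 W/m^2K

2.687 W/m^2K


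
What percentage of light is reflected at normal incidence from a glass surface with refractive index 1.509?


Fresnel reflectance at normal incidence:
  R = ((n - 1)/(n + 1))^2
  (n - 1)/(n + 1) = (1.509 - 1)/(1.509 + 1) = 0.20287
  R = 0.20287^2 = 0.0411562
  R(%) = 0.0411562 * 100 = 4.116%

4.116%


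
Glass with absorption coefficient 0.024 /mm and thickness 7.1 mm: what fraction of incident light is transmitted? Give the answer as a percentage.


Beer-Lambert law: T = exp(-alpha * thickness)
  exponent = -0.024 * 7.1 = -0.1704
  T = exp(-0.1704) = 0.8433
  Percentage = 0.8433 * 100 = 84.33%

84.33%


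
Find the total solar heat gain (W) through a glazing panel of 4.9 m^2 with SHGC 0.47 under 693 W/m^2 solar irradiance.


Solar heat gain: Q = Area * SHGC * Irradiance
  Q = 4.9 * 0.47 * 693 = 1596 W

1596 W


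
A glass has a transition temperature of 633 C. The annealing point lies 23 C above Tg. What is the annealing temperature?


The annealing temperature is Tg plus the offset:
  T_anneal = 633 + 23 = 656 C

656 C


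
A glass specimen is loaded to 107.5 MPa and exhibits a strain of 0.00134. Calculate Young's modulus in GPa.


Young's modulus: E = stress / strain
  E = 107.5 MPa / 0.00134 = 80223.88 MPa
Convert to GPa: 80223.88 / 1000 = 80.22 GPa

80.22 GPa


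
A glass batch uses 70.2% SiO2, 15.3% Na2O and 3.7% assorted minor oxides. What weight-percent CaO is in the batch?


Pieces sum to 100%:
  CaO = 100 - (SiO2 + Na2O + others)
  CaO = 100 - (70.2 + 15.3 + 3.7) = 10.8%

10.8%


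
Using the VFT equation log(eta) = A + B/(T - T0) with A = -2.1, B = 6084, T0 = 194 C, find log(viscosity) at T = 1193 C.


VFT equation: log(eta) = A + B / (T - T0)
  T - T0 = 1193 - 194 = 999
  B / (T - T0) = 6084 / 999 = 6.09
  log(eta) = -2.1 + 6.09 = 3.99

3.99


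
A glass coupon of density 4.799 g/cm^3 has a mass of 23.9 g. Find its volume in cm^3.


Rearrange rho = m / V:
  V = m / rho
  V = 23.9 / 4.799 = 4.98 cm^3

4.98 cm^3


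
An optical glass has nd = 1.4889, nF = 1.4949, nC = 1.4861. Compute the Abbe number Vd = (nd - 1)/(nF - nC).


Abbe number formula: Vd = (nd - 1) / (nF - nC)
  nd - 1 = 1.4889 - 1 = 0.4889
  nF - nC = 1.4949 - 1.4861 = 0.0088
  Vd = 0.4889 / 0.0088 = 55.56

55.56


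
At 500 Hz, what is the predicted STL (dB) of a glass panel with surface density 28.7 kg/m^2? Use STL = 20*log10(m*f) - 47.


Mass law: STL = 20 * log10(m * f) - 47
  m * f = 28.7 * 500 = 14350
  log10(14350) = 4.15685
  STL = 20 * 4.15685 - 47 = 83.137 - 47 = 36.1 dB

36.1 dB


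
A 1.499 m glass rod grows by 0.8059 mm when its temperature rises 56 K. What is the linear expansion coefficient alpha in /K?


Rearrange dL = alpha * L0 * dT for alpha:
  alpha = dL / (L0 * dT)
  alpha = (0.8059 / 1000) / (1.499 * 56) = 0.0000096 /K = 9.6 x 10^-6 /K

9.6 x 10^-6 /K


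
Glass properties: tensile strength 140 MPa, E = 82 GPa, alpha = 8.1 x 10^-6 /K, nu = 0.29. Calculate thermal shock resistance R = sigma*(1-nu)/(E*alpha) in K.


Thermal shock resistance: R = sigma * (1 - nu) / (E * alpha)
  Numerator = 140 * (1 - 0.29) = 99.4
  Denominator = 82 * 1000 * (8.1 x 10^-6) = 0.6642
  R = 99.4 / 0.6642 = 149.7 K

149.7 K


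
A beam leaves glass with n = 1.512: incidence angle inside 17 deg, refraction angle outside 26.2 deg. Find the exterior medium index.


Apply Snell's law: n1 * sin(theta1) = n2 * sin(theta2)
  n2 = n1 * sin(theta1) / sin(theta2)
  sin(17) = 0.292372
  sin(26.2) = 0.441506
  n2 = 1.512 * 0.292372 / 0.441506 = 1.0013

1.0013


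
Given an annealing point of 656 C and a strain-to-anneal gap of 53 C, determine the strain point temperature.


Strain point = annealing point - difference:
  T_strain = 656 - 53 = 603 C

603 C


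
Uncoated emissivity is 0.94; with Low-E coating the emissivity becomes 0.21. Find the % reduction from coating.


Percentage reduction = (1 - coated/uncoated) * 100
  Ratio = 0.21 / 0.94 = 0.2234
  Reduction = (1 - 0.2234) * 100 = 77.7%

77.7%


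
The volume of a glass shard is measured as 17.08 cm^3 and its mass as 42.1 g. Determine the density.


Use the definition of density:
  rho = mass / volume
  rho = 42.1 / 17.08 = 2.465 g/cm^3

2.465 g/cm^3


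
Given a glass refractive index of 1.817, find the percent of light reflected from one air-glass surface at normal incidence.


Fresnel reflectance at normal incidence:
  R = ((n - 1)/(n + 1))^2
  (n - 1)/(n + 1) = (1.817 - 1)/(1.817 + 1) = 0.290025
  R = 0.290025^2 = 0.0841145
  R(%) = 0.0841145 * 100 = 8.411%

8.411%


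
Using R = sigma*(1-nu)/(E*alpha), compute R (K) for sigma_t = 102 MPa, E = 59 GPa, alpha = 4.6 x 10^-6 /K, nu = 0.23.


Thermal shock resistance: R = sigma * (1 - nu) / (E * alpha)
  Numerator = 102 * (1 - 0.23) = 78.54
  Denominator = 59 * 1000 * (4.6 x 10^-6) = 0.2714
  R = 78.54 / 0.2714 = 289.4 K

289.4 K


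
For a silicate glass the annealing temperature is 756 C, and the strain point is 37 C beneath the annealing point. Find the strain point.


Strain point = annealing point - difference:
  T_strain = 756 - 37 = 719 C

719 C


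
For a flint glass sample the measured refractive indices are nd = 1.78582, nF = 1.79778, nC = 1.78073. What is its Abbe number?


Abbe number formula: Vd = (nd - 1) / (nF - nC)
  nd - 1 = 1.78582 - 1 = 0.78582
  nF - nC = 1.79778 - 1.78073 = 0.01705
  Vd = 0.78582 / 0.01705 = 46.09

46.09


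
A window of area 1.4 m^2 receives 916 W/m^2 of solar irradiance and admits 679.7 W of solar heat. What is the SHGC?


Rearrange Q = Area * SHGC * Irradiance:
  SHGC = Q / (Area * Irradiance)
  SHGC = 679.7 / (1.4 * 916) = 0.53

0.53


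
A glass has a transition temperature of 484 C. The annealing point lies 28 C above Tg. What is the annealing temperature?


The annealing temperature is Tg plus the offset:
  T_anneal = 484 + 28 = 512 C

512 C


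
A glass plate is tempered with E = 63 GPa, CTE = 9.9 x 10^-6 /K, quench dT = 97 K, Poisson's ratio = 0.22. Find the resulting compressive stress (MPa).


Tempering stress: sigma = E * alpha * dT / (1 - nu)
  E (MPa) = 63 * 1000 = 63000
  Numerator = 63000 * (9.9 x 10^-6) * 97 = 60.4989
  Denominator = 1 - 0.22 = 0.78
  sigma = 60.4989 / 0.78 = 77.6 MPa

77.6 MPa


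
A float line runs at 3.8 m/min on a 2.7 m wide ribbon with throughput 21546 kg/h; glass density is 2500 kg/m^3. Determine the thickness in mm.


Ribbon cross-section from mass balance:
  Volume rate = throughput / density = 21546 / 2500 = 8.6184 m^3/h
  thickness = volume rate / (speed * 60 * width), i.e.
  thickness = throughput / (60 * speed * width * density) * 1000
  thickness = 21546 / (60 * 3.8 * 2.7 * 2500) * 1000 = 14.0 mm

14.0 mm


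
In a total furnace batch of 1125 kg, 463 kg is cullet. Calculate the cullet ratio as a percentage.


Cullet ratio = (cullet mass / total batch mass) * 100
  Ratio = 463 / 1125 * 100 = 41.16%

41.16%


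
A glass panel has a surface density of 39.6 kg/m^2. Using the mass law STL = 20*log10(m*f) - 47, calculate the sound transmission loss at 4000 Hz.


Mass law: STL = 20 * log10(m * f) - 47
  m * f = 39.6 * 4000 = 158400
  log10(158400) = 5.19976
  STL = 20 * 5.19976 - 47 = 103.9952 - 47 = 57.0 dB

57.0 dB


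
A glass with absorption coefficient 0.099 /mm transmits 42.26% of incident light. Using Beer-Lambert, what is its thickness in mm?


Rearrange T = exp(-alpha * thickness):
  thickness = -ln(T) / alpha
  T = 42.26/100 = 0.4226
  ln(T) = -0.86133
  -ln(T) = 0.86133
  thickness = 0.86133 / 0.099 = 8.7 mm

8.7 mm


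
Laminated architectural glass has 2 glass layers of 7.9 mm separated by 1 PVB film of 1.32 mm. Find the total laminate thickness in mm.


Total thickness = glass contribution + PVB contribution
  Glass: 2 * 7.9 = 15.8 mm
  PVB: 1 * 1.32 = 1.32 mm
  Total = 15.8 + 1.32 = 17.12 mm

17.12 mm


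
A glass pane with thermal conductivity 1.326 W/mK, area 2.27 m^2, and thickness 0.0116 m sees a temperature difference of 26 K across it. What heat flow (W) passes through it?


Fourier's law: Q = k * A * dT / t
  Q = 1.326 * 2.27 * 26 / 0.0116
  Q = 78.26052 / 0.0116 = 6746.6 W

6746.6 W


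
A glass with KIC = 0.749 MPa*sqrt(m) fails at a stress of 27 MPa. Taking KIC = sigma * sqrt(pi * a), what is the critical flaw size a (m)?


Rearrange KIC = sigma * sqrt(pi * a):
  sqrt(pi * a) = KIC / sigma
  sqrt(pi * a) = 0.749 / 27 = 0.027741
  a = (KIC / sigma)^2 / pi
  a = 0.027741^2 / pi = 0.000245 m

0.000245 m


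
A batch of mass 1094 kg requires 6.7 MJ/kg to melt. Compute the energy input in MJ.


Total energy = mass * specific energy
  E = 1094 * 6.7 = 7329.8 MJ

7329.8 MJ


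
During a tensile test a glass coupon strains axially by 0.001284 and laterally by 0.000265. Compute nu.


Poisson's ratio: nu = lateral strain / axial strain
  nu = 0.000265 / 0.001284 = 0.2064

0.2064


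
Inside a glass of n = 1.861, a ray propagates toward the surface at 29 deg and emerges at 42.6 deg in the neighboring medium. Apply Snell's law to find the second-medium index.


Apply Snell's law: n1 * sin(theta1) = n2 * sin(theta2)
  n2 = n1 * sin(theta1) / sin(theta2)
  sin(29) = 0.48481
  sin(42.6) = 0.676876
  n2 = 1.861 * 0.48481 / 0.676876 = 1.3329

1.3329


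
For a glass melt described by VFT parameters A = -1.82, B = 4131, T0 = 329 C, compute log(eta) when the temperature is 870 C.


VFT equation: log(eta) = A + B / (T - T0)
  T - T0 = 870 - 329 = 541
  B / (T - T0) = 4131 / 541 = 7.636
  log(eta) = -1.82 + 7.636 = 5.816

5.816


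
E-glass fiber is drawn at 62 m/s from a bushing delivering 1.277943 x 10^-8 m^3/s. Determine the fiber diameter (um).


Cross-sectional area from continuity:
  A = Q / v = 1.277943 x 10^-8 / 62 = 2.061198 x 10^-10 m^2
Diameter from circular cross-section:
  d = sqrt(4A / pi) * 10^6 (m -> um)
  d = sqrt(4 * 2.061198 x 10^-10 / pi) * 10^6 = 16.2 um

16.2 um


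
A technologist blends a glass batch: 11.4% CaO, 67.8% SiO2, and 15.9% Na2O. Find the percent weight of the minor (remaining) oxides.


Sum the three major oxides:
  SiO2 + Na2O + CaO = 67.8 + 15.9 + 11.4 = 95.1%
Subtract from 100%:
  Others = 100 - 95.1 = 4.9%

4.9%


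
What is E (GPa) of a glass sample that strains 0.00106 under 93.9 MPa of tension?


Young's modulus: E = stress / strain
  E = 93.9 MPa / 0.00106 = 88584.91 MPa
Convert to GPa: 88584.91 / 1000 = 88.58 GPa

88.58 GPa


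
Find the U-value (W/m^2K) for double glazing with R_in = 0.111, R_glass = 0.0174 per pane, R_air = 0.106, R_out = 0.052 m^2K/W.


Total thermal resistance (series):
  R_total = R_in + R_glass + R_air + R_glass + R_out
  R_total = 0.111 + 0.0174 + 0.106 + 0.0174 + 0.052 = 0.3038 m^2K/W
U-value = 1 / R_total = 1 / 0.3038 = 3.292 W/m^2K

3.292 W/m^2K


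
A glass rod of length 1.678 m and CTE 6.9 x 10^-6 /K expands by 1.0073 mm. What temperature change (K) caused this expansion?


Rearrange dL = alpha * L0 * dT for dT:
  dT = dL / (alpha * L0)
  dL (m) = 1.0073 / 1000 = 0.0010073
  dT = 0.0010073 / ((6.9 x 10^-6) * 1.678) = 87.0 K

87.0 K


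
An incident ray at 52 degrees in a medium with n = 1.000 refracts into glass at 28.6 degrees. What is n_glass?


Apply Snell's law: n1 * sin(theta1) = n2 * sin(theta2)
  n2 = n1 * sin(theta1) / sin(theta2)
  sin(52) = 0.788011
  sin(28.6) = 0.478692
  n2 = 1.000 * 0.788011 / 0.478692 = 1.6462

1.6462


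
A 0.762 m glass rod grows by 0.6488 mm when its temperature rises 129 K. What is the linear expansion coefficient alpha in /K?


Rearrange dL = alpha * L0 * dT for alpha:
  alpha = dL / (L0 * dT)
  alpha = (0.6488 / 1000) / (0.762 * 129) = 0.0000066 /K = 6.6 x 10^-6 /K

6.6 x 10^-6 /K


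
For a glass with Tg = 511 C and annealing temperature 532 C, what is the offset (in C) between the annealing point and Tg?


Offset = T_anneal - Tg:
  offset = 532 - 511 = 21 C

21 C


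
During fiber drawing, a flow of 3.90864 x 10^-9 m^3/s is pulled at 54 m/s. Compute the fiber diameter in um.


Cross-sectional area from continuity:
  A = Q / v = 3.90864 x 10^-9 / 54 = 7.238222 x 10^-11 m^2
Diameter from circular cross-section:
  d = sqrt(4A / pi) * 10^6 (m -> um)
  d = sqrt(4 * 7.238222 x 10^-11 / pi) * 10^6 = 9.6 um

9.6 um


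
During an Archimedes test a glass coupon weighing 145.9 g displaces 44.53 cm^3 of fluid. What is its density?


Use the definition of density:
  rho = mass / volume
  rho = 145.9 / 44.53 = 3.276 g/cm^3

3.276 g/cm^3


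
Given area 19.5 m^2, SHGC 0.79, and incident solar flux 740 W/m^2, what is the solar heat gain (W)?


Solar heat gain: Q = Area * SHGC * Irradiance
  Q = 19.5 * 0.79 * 740 = 11399.7 W

11399.7 W


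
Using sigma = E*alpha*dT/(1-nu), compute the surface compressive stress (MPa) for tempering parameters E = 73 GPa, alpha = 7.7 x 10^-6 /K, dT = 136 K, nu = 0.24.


Tempering stress: sigma = E * alpha * dT / (1 - nu)
  E (MPa) = 73 * 1000 = 73000
  Numerator = 73000 * (7.7 x 10^-6) * 136 = 76.4456
  Denominator = 1 - 0.24 = 0.76
  sigma = 76.4456 / 0.76 = 100.6 MPa

100.6 MPa


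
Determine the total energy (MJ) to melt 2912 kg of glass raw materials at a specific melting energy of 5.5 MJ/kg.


Total energy = mass * specific energy
  E = 2912 * 5.5 = 16016 MJ

16016 MJ


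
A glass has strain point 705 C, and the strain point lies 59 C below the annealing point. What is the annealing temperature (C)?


T_anneal = T_strain + gap:
  T_anneal = 705 + 59 = 764 C

764 C


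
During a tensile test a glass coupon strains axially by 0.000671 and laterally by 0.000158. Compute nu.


Poisson's ratio: nu = lateral strain / axial strain
  nu = 0.000158 / 0.000671 = 0.2355

0.2355


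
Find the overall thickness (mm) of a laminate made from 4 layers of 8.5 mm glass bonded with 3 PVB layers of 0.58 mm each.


Total thickness = glass contribution + PVB contribution
  Glass: 4 * 8.5 = 34.0 mm
  PVB: 3 * 0.58 = 1.74 mm
  Total = 34.0 + 1.74 = 35.74 mm

35.74 mm


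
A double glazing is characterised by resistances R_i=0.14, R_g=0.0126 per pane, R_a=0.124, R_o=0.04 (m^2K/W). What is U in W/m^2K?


Total thermal resistance (series):
  R_total = R_in + R_glass + R_air + R_glass + R_out
  R_total = 0.14 + 0.0126 + 0.124 + 0.0126 + 0.04 = 0.3292 m^2K/W
U-value = 1 / R_total = 1 / 0.3292 = 3.038 W/m^2K

3.038 W/m^2K


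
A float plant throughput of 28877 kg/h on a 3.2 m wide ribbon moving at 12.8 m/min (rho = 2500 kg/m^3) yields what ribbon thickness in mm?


Ribbon cross-section from mass balance:
  Volume rate = throughput / density = 28877 / 2500 = 11.5508 m^3/h
  thickness = volume rate / (speed * 60 * width), i.e.
  thickness = throughput / (60 * speed * width * density) * 1000
  thickness = 28877 / (60 * 12.8 * 3.2 * 2500) * 1000 = 4.7 mm

4.7 mm


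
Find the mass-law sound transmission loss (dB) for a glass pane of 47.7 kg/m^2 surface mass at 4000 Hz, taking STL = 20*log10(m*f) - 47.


Mass law: STL = 20 * log10(m * f) - 47
  m * f = 47.7 * 4000 = 190800
  log10(190800) = 5.28058
  STL = 20 * 5.28058 - 47 = 105.6116 - 47 = 58.6 dB

58.6 dB


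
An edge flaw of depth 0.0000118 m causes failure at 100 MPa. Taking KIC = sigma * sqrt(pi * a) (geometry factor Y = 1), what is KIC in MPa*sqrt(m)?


Fracture toughness: KIC = sigma * sqrt(pi * a)
  pi * a = pi * 0.0000118 = 0.000037071
  sqrt(pi * a) = 0.006089
  KIC = 100 * 0.006089 = 0.609 MPa*sqrt(m)

0.609 MPa*sqrt(m)


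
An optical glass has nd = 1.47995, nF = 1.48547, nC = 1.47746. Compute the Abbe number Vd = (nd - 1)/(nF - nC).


Abbe number formula: Vd = (nd - 1) / (nF - nC)
  nd - 1 = 1.47995 - 1 = 0.47995
  nF - nC = 1.48547 - 1.47746 = 0.00801
  Vd = 0.47995 / 0.00801 = 59.92

59.92


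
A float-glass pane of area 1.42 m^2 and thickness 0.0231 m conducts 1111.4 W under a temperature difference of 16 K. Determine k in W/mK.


Fourier's law rearranged: k = Q * t / (A * dT)
  Numerator = 1111.4 * 0.0231 = 25.67334
  Denominator = 1.42 * 16 = 22.72
  k = 25.67334 / 22.72 = 1.13 W/mK

1.13 W/mK


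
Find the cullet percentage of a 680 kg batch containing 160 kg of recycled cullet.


Cullet ratio = (cullet mass / total batch mass) * 100
  Ratio = 160 / 680 * 100 = 23.53%

23.53%


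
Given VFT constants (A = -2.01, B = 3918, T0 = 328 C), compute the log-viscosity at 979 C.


VFT equation: log(eta) = A + B / (T - T0)
  T - T0 = 979 - 328 = 651
  B / (T - T0) = 3918 / 651 = 6.018
  log(eta) = -2.01 + 6.018 = 4.008

4.008


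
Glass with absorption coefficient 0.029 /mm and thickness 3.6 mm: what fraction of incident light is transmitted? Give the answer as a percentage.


Beer-Lambert law: T = exp(-alpha * thickness)
  exponent = -0.029 * 3.6 = -0.1044
  T = exp(-0.1044) = 0.9009
  Percentage = 0.9009 * 100 = 90.09%

90.09%


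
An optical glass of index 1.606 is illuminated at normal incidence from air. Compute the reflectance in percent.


Fresnel reflectance at normal incidence:
  R = ((n - 1)/(n + 1))^2
  (n - 1)/(n + 1) = (1.606 - 1)/(1.606 + 1) = 0.23254
  R = 0.23254^2 = 0.0540749
  R(%) = 0.0540749 * 100 = 5.407%

5.407%


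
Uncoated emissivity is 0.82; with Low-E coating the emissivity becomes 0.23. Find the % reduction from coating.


Percentage reduction = (1 - coated/uncoated) * 100
  Ratio = 0.23 / 0.82 = 0.2805
  Reduction = (1 - 0.2805) * 100 = 72.0%

72.0%


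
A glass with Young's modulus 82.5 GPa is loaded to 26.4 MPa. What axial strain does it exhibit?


Rearrange E = sigma / epsilon:
  epsilon = sigma / E
  E (MPa) = 82.5 * 1000 = 82500
  epsilon = 26.4 / 82500 = 0.00032

0.00032


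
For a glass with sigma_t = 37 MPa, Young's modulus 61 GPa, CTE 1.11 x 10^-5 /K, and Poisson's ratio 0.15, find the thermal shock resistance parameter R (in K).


Thermal shock resistance: R = sigma * (1 - nu) / (E * alpha)
  Numerator = 37 * (1 - 0.15) = 31.45
  Denominator = 61 * 1000 * (1.11 x 10^-5) = 0.6771
  R = 31.45 / 0.6771 = 46.4 K

46.4 K


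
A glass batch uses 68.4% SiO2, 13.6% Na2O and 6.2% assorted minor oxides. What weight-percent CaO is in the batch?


Pieces sum to 100%:
  CaO = 100 - (SiO2 + Na2O + others)
  CaO = 100 - (68.4 + 13.6 + 6.2) = 11.8%

11.8%


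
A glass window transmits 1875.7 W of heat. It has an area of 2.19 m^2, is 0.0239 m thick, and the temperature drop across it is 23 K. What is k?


Fourier's law rearranged: k = Q * t / (A * dT)
  Numerator = 1875.7 * 0.0239 = 44.82923
  Denominator = 2.19 * 23 = 50.37
  k = 44.82923 / 50.37 = 0.89 W/mK

0.89 W/mK


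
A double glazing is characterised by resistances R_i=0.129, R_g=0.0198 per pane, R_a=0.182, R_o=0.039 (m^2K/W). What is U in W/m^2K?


Total thermal resistance (series):
  R_total = R_in + R_glass + R_air + R_glass + R_out
  R_total = 0.129 + 0.0198 + 0.182 + 0.0198 + 0.039 = 0.3896 m^2K/W
U-value = 1 / R_total = 1 / 0.3896 = 2.567 W/m^2K

2.567 W/m^2K


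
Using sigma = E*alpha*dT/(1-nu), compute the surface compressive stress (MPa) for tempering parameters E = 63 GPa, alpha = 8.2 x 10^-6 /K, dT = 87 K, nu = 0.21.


Tempering stress: sigma = E * alpha * dT / (1 - nu)
  E (MPa) = 63 * 1000 = 63000
  Numerator = 63000 * (8.2 x 10^-6) * 87 = 44.9442
  Denominator = 1 - 0.21 = 0.79
  sigma = 44.9442 / 0.79 = 56.9 MPa

56.9 MPa


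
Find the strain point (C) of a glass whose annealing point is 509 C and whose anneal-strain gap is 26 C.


Strain point = annealing point - difference:
  T_strain = 509 - 26 = 483 C

483 C


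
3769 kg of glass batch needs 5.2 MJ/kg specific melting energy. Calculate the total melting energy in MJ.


Total energy = mass * specific energy
  E = 3769 * 5.2 = 19598.8 MJ

19598.8 MJ


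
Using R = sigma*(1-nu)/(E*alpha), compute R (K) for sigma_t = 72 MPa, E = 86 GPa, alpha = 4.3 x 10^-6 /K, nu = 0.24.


Thermal shock resistance: R = sigma * (1 - nu) / (E * alpha)
  Numerator = 72 * (1 - 0.24) = 54.72
  Denominator = 86 * 1000 * (4.3 x 10^-6) = 0.3698
  R = 54.72 / 0.3698 = 148.0 K

148.0 K


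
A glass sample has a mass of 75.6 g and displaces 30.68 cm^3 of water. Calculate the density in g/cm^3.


Use the definition of density:
  rho = mass / volume
  rho = 75.6 / 30.68 = 2.464 g/cm^3

2.464 g/cm^3


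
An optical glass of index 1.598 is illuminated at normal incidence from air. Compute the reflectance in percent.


Fresnel reflectance at normal incidence:
  R = ((n - 1)/(n + 1))^2
  (n - 1)/(n + 1) = (1.598 - 1)/(1.598 + 1) = 0.230177
  R = 0.230177^2 = 0.0529815
  R(%) = 0.0529815 * 100 = 5.298%

5.298%


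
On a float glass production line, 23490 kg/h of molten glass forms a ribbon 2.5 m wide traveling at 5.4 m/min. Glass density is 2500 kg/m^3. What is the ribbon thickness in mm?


Ribbon cross-section from mass balance:
  Volume rate = throughput / density = 23490 / 2500 = 9.396 m^3/h
  thickness = volume rate / (speed * 60 * width), i.e.
  thickness = throughput / (60 * speed * width * density) * 1000
  thickness = 23490 / (60 * 5.4 * 2.5 * 2500) * 1000 = 11.6 mm

11.6 mm


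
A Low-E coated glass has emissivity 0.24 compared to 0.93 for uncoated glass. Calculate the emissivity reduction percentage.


Percentage reduction = (1 - coated/uncoated) * 100
  Ratio = 0.24 / 0.93 = 0.2581
  Reduction = (1 - 0.2581) * 100 = 74.2%

74.2%


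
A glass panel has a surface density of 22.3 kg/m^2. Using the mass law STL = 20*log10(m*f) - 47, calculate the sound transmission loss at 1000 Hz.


Mass law: STL = 20 * log10(m * f) - 47
  m * f = 22.3 * 1000 = 22300
  log10(22300) = 4.3483
  STL = 20 * 4.3483 - 47 = 86.966 - 47 = 40.0 dB

40.0 dB


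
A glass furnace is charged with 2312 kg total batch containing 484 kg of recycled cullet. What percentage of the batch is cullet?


Cullet ratio = (cullet mass / total batch mass) * 100
  Ratio = 484 / 2312 * 100 = 20.93%

20.93%


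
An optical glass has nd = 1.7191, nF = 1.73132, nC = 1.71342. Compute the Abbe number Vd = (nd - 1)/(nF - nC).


Abbe number formula: Vd = (nd - 1) / (nF - nC)
  nd - 1 = 1.7191 - 1 = 0.7191
  nF - nC = 1.73132 - 1.71342 = 0.0179
  Vd = 0.7191 / 0.0179 = 40.17

40.17


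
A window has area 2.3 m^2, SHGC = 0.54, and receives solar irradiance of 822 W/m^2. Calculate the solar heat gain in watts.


Solar heat gain: Q = Area * SHGC * Irradiance
  Q = 2.3 * 0.54 * 822 = 1020.9 W

1020.9 W


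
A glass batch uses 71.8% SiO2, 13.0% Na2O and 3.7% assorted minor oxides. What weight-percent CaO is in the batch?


Pieces sum to 100%:
  CaO = 100 - (SiO2 + Na2O + others)
  CaO = 100 - (71.8 + 13.0 + 3.7) = 11.5%

11.5%


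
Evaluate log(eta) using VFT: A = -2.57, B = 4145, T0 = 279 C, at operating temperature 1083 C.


VFT equation: log(eta) = A + B / (T - T0)
  T - T0 = 1083 - 279 = 804
  B / (T - T0) = 4145 / 804 = 5.155
  log(eta) = -2.57 + 5.155 = 2.585

2.585


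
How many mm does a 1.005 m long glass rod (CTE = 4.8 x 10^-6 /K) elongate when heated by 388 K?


Thermal expansion formula: dL = alpha * L0 * dT
  dL = (4.8 x 10^-6) * 1.005 * 388 = 0.00187171 m
Convert to mm: 0.00187171 * 1000 = 1.8717 mm

1.8717 mm


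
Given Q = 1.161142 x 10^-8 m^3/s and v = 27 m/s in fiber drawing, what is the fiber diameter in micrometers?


Cross-sectional area from continuity:
  A = Q / v = 1.161142 x 10^-8 / 27 = 4.300526 x 10^-10 m^2
Diameter from circular cross-section:
  d = sqrt(4A / pi) * 10^6 (m -> um)
  d = sqrt(4 * 4.300526 x 10^-10 / pi) * 10^6 = 23.4 um

23.4 um


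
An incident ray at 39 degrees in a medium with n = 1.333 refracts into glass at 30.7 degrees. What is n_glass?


Apply Snell's law: n1 * sin(theta1) = n2 * sin(theta2)
  n2 = n1 * sin(theta1) / sin(theta2)
  sin(39) = 0.62932
  sin(30.7) = 0.510543
  n2 = 1.333 * 0.62932 / 0.510543 = 1.6431

1.6431


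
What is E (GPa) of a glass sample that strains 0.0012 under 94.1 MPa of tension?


Young's modulus: E = stress / strain
  E = 94.1 MPa / 0.0012 = 78416.67 MPa
Convert to GPa: 78416.67 / 1000 = 78.42 GPa

78.42 GPa


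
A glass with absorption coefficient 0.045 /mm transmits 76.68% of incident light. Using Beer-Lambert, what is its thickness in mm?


Rearrange T = exp(-alpha * thickness):
  thickness = -ln(T) / alpha
  T = 76.68/100 = 0.7668
  ln(T) = -0.26553
  -ln(T) = 0.26553
  thickness = 0.26553 / 0.045 = 5.9 mm

5.9 mm


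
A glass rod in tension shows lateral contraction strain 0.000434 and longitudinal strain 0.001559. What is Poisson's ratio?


Poisson's ratio: nu = lateral strain / axial strain
  nu = 0.000434 / 0.001559 = 0.2784

0.2784


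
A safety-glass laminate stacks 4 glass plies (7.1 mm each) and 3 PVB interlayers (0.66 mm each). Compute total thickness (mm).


Total thickness = glass contribution + PVB contribution
  Glass: 4 * 7.1 = 28.4 mm
  PVB: 3 * 0.66 = 1.98 mm
  Total = 28.4 + 1.98 = 30.38 mm

30.38 mm


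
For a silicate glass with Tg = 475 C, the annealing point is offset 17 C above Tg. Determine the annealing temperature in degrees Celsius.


The annealing temperature is Tg plus the offset:
  T_anneal = 475 + 17 = 492 C

492 C


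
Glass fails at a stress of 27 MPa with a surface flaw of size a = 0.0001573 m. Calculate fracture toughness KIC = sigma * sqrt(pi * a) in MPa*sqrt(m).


Fracture toughness: KIC = sigma * sqrt(pi * a)
  pi * a = pi * 0.0001573 = 0.000494173
  sqrt(pi * a) = 0.02223
  KIC = 27 * 0.02223 = 0.6 MPa*sqrt(m)

0.6 MPa*sqrt(m)


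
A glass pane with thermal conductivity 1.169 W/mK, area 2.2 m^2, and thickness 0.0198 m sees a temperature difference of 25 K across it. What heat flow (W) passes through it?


Fourier's law: Q = k * A * dT / t
  Q = 1.169 * 2.2 * 25 / 0.0198
  Q = 64.295 / 0.0198 = 3247.2 W

3247.2 W


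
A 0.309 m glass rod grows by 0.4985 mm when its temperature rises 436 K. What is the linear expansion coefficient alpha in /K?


Rearrange dL = alpha * L0 * dT for alpha:
  alpha = dL / (L0 * dT)
  alpha = (0.4985 / 1000) / (0.309 * 436) = 0.0000037 /K = 3.7 x 10^-6 /K

3.7 x 10^-6 /K


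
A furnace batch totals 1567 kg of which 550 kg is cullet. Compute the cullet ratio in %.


Cullet ratio = (cullet mass / total batch mass) * 100
  Ratio = 550 / 1567 * 100 = 35.1%

35.1%


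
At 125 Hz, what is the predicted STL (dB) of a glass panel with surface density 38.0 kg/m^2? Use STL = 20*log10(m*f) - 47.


Mass law: STL = 20 * log10(m * f) - 47
  m * f = 38.0 * 125 = 4750
  log10(4750) = 3.67669
  STL = 20 * 3.67669 - 47 = 73.5338 - 47 = 26.5 dB

26.5 dB


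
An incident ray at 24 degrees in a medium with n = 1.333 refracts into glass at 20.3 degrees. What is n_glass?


Apply Snell's law: n1 * sin(theta1) = n2 * sin(theta2)
  n2 = n1 * sin(theta1) / sin(theta2)
  sin(24) = 0.406737
  sin(20.3) = 0.346936
  n2 = 1.333 * 0.406737 / 0.346936 = 1.5628

1.5628


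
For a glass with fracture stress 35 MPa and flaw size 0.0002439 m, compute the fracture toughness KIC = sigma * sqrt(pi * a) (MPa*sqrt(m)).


Fracture toughness: KIC = sigma * sqrt(pi * a)
  pi * a = pi * 0.0002439 = 0.000766234
  sqrt(pi * a) = 0.027681
  KIC = 35 * 0.027681 = 0.969 MPa*sqrt(m)

0.969 MPa*sqrt(m)


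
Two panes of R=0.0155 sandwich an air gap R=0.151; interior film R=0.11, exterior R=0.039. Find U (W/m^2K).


Total thermal resistance (series):
  R_total = R_in + R_glass + R_air + R_glass + R_out
  R_total = 0.11 + 0.0155 + 0.151 + 0.0155 + 0.039 = 0.331 m^2K/W
U-value = 1 / R_total = 1 / 0.331 = 3.021 W/m^2K

3.021 W/m^2K


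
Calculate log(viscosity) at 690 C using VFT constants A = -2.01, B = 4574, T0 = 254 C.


VFT equation: log(eta) = A + B / (T - T0)
  T - T0 = 690 - 254 = 436
  B / (T - T0) = 4574 / 436 = 10.491
  log(eta) = -2.01 + 10.491 = 8.481

8.481


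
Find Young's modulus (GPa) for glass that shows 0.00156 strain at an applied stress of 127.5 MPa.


Young's modulus: E = stress / strain
  E = 127.5 MPa / 0.00156 = 81730.77 MPa
Convert to GPa: 81730.77 / 1000 = 81.73 GPa

81.73 GPa


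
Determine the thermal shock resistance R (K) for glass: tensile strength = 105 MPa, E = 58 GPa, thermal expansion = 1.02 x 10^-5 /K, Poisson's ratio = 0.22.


Thermal shock resistance: R = sigma * (1 - nu) / (E * alpha)
  Numerator = 105 * (1 - 0.22) = 81.9
  Denominator = 58 * 1000 * (1.02 x 10^-5) = 0.5916
  R = 81.9 / 0.5916 = 138.4 K

138.4 K


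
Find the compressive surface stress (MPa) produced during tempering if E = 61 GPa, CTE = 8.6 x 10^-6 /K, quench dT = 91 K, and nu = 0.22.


Tempering stress: sigma = E * alpha * dT / (1 - nu)
  E (MPa) = 61 * 1000 = 61000
  Numerator = 61000 * (8.6 x 10^-6) * 91 = 47.7386
  Denominator = 1 - 0.22 = 0.78
  sigma = 47.7386 / 0.78 = 61.2 MPa

61.2 MPa


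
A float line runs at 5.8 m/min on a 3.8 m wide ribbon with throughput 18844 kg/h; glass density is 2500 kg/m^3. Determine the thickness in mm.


Ribbon cross-section from mass balance:
  Volume rate = throughput / density = 18844 / 2500 = 7.5376 m^3/h
  thickness = volume rate / (speed * 60 * width), i.e.
  thickness = throughput / (60 * speed * width * density) * 1000
  thickness = 18844 / (60 * 5.8 * 3.8 * 2500) * 1000 = 5.7 mm

5.7 mm


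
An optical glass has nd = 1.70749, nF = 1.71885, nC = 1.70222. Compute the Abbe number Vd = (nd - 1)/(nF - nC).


Abbe number formula: Vd = (nd - 1) / (nF - nC)
  nd - 1 = 1.70749 - 1 = 0.70749
  nF - nC = 1.71885 - 1.70222 = 0.01663
  Vd = 0.70749 / 0.01663 = 42.54

42.54


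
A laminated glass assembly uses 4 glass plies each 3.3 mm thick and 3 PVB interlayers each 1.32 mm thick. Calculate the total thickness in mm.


Total thickness = glass contribution + PVB contribution
  Glass: 4 * 3.3 = 13.2 mm
  PVB: 3 * 1.32 = 3.96 mm
  Total = 13.2 + 3.96 = 17.16 mm

17.16 mm


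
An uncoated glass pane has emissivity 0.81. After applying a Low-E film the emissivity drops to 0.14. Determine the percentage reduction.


Percentage reduction = (1 - coated/uncoated) * 100
  Ratio = 0.14 / 0.81 = 0.1728
  Reduction = (1 - 0.1728) * 100 = 82.7%

82.7%


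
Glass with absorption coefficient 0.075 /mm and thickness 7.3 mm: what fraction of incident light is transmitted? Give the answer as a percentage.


Beer-Lambert law: T = exp(-alpha * thickness)
  exponent = -0.075 * 7.3 = -0.5475
  T = exp(-0.5475) = 0.5784
  Percentage = 0.5784 * 100 = 57.84%

57.84%


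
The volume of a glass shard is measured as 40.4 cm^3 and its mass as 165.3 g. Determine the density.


Use the definition of density:
  rho = mass / volume
  rho = 165.3 / 40.4 = 4.092 g/cm^3

4.092 g/cm^3


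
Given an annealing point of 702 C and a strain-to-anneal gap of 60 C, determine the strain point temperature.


Strain point = annealing point - difference:
  T_strain = 702 - 60 = 642 C

642 C


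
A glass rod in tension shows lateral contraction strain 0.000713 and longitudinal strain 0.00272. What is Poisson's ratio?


Poisson's ratio: nu = lateral strain / axial strain
  nu = 0.000713 / 0.00272 = 0.2621

0.2621


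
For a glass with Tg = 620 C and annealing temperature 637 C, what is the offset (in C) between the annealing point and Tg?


Offset = T_anneal - Tg:
  offset = 637 - 620 = 17 C

17 C


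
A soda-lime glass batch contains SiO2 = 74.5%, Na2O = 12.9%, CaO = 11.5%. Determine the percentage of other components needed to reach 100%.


Sum the three major oxides:
  SiO2 + Na2O + CaO = 74.5 + 12.9 + 11.5 = 98.9%
Subtract from 100%:
  Others = 100 - 98.9 = 1.1%

1.1%


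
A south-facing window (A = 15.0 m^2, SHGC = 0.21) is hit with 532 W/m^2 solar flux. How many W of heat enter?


Solar heat gain: Q = Area * SHGC * Irradiance
  Q = 15.0 * 0.21 * 532 = 1675.8 W

1675.8 W


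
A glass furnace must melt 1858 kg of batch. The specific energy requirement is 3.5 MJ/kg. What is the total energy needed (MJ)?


Total energy = mass * specific energy
  E = 1858 * 3.5 = 6503 MJ

6503 MJ


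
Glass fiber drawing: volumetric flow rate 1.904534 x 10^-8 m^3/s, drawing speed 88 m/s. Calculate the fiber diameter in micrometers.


Cross-sectional area from continuity:
  A = Q / v = 1.904534 x 10^-8 / 88 = 2.164243 x 10^-10 m^2
Diameter from circular cross-section:
  d = sqrt(4A / pi) * 10^6 (m -> um)
  d = sqrt(4 * 2.164243 x 10^-10 / pi) * 10^6 = 16.6 um

16.6 um


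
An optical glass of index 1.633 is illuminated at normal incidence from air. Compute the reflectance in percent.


Fresnel reflectance at normal incidence:
  R = ((n - 1)/(n + 1))^2
  (n - 1)/(n + 1) = (1.633 - 1)/(1.633 + 1) = 0.24041
  R = 0.24041^2 = 0.057797
  R(%) = 0.057797 * 100 = 5.78%

5.78%


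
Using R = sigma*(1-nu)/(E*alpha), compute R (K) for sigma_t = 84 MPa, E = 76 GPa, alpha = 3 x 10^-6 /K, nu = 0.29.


Thermal shock resistance: R = sigma * (1 - nu) / (E * alpha)
  Numerator = 84 * (1 - 0.29) = 59.64
  Denominator = 76 * 1000 * (3 x 10^-6) = 0.228
  R = 59.64 / 0.228 = 261.6 K

261.6 K


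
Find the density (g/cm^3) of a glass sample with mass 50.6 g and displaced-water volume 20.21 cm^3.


Use the definition of density:
  rho = mass / volume
  rho = 50.6 / 20.21 = 2.504 g/cm^3

2.504 g/cm^3


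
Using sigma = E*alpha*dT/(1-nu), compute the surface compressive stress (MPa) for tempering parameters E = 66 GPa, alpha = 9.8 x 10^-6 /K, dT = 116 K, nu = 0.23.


Tempering stress: sigma = E * alpha * dT / (1 - nu)
  E (MPa) = 66 * 1000 = 66000
  Numerator = 66000 * (9.8 x 10^-6) * 116 = 75.0288
  Denominator = 1 - 0.23 = 0.77
  sigma = 75.0288 / 0.77 = 97.4 MPa

97.4 MPa
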